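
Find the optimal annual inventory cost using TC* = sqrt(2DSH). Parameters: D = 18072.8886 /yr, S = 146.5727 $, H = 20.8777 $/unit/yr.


2*D*S*H = 110609723.8514
TC* = sqrt(110609723.8514) = 10517.1158

10517.1158 $/yr


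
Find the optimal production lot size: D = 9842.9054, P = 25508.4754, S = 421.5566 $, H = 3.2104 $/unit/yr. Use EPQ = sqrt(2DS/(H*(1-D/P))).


1 - D/P = 1 - 0.3859 = 0.6141
H*(1-D/P) = 1.9716
2DS = 8298683.4691
EPQ = sqrt(4209091.3753) = 2051.6070

2051.6070 units


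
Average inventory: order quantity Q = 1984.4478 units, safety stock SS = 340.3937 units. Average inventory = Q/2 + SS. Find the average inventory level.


Q/2 = 992.2239
Avg = 992.2239 + 340.3937 = 1332.6176

1332.6176 units


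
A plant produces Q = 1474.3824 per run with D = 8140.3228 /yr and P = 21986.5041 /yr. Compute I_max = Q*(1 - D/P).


D/P = 0.3702
1 - D/P = 0.6298
I_max = 1474.3824 * 0.6298 = 928.5044

928.5044 units


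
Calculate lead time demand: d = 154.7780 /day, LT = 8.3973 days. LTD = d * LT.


LTD = 154.7780 * 8.3973 = 1299.7173

1299.7173 units


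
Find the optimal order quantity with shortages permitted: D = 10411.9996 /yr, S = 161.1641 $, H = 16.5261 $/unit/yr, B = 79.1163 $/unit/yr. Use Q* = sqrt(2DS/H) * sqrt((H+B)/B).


sqrt(2DS/H) = 450.6413
sqrt((H+B)/B) = 1.0995
Q* = 450.6413 * 1.0995 = 495.4768

495.4768 units


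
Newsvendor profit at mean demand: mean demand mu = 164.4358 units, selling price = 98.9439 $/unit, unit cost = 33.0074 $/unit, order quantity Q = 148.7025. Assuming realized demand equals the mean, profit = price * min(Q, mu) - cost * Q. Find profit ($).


Sales at mu = min(148.7025, 164.4358) = 148.7025
Revenue = 98.9439 * 148.7025 = 14713.2053
Total cost = 33.0074 * 148.7025 = 4908.2829
Profit = 14713.2053 - 4908.2829 = 9804.9224

9804.9224 $


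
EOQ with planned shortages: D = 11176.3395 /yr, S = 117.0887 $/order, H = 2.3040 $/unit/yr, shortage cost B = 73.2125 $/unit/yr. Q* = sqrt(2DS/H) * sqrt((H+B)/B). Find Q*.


sqrt(2DS/H) = 1065.8131
sqrt((H+B)/B) = 1.0156
Q* = 1065.8131 * 1.0156 = 1082.4538

1082.4538 units


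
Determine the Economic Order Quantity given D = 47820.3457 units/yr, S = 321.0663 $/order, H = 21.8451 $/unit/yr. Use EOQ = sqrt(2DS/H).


2*D*S = 2 * 47820.3457 * 321.0663 = 30707002.9172
2*D*S/H = 1405670.0549
EOQ = sqrt(1405670.0549) = 1185.6096

1185.6096 units


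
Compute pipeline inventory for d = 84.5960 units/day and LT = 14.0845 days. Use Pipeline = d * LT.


Pipeline = 84.5960 * 14.0845 = 1191.4924

1191.4924 units


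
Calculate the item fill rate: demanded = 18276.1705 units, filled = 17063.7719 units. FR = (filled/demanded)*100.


FR = 17063.7719 / 18276.1705 * 100 = 93.3662

93.3662%


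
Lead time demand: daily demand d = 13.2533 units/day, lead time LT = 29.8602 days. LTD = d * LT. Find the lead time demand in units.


LTD = 13.2533 * 29.8602 = 395.7462

395.7462 units


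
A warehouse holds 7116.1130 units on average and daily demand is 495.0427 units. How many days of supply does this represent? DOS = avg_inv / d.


DOS = 7116.1130 / 495.0427 = 14.3747

14.3747 days


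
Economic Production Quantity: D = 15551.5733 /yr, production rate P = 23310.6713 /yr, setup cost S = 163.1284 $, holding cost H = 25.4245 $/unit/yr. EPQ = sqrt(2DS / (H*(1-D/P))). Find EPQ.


1 - D/P = 1 - 0.6671 = 0.3329
H*(1-D/P) = 8.4627
2DS = 5073806.5398
EPQ = sqrt(599549.4741) = 774.3058

774.3058 units


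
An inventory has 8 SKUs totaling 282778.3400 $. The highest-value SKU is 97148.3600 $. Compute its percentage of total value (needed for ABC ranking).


Top item = 97148.3600
Total = 282778.3400
Percentage = 97148.3600 / 282778.3400 * 100 = 34.3550

34.3550%


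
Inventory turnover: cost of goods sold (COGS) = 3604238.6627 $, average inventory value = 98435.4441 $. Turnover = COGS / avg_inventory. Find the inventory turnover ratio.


Turnover = 3604238.6627 / 98435.4441 = 36.6153

36.6153


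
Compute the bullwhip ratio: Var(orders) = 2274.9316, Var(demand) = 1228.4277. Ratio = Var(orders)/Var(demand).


BW = 2274.9316 / 1228.4277 = 1.8519

1.8519


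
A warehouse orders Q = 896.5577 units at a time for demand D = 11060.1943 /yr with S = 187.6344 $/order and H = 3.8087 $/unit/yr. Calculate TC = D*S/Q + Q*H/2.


Ordering cost = D*S/Q = 2314.7121
Holding cost = Q*H/2 = 1707.3597
TC = 2314.7121 + 1707.3597 = 4022.0717

4022.0717 $/yr


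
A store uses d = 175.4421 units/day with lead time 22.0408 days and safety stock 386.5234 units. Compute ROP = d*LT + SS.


d*LT = 175.4421 * 22.0408 = 3866.8842
ROP = 3866.8842 + 386.5234 = 4253.4076

4253.4076 units


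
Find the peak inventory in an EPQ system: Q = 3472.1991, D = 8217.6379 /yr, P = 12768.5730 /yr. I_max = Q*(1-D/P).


D/P = 0.6436
1 - D/P = 0.3564
I_max = 3472.1991 * 0.3564 = 1237.5504

1237.5504 units


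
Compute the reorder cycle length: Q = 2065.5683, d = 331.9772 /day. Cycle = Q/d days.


Cycle = 2065.5683 / 331.9772 = 6.2220

6.2220 days


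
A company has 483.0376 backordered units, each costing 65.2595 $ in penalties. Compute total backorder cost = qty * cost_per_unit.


Total = 483.0376 * 65.2595 = 31522.7923

31522.7923 $


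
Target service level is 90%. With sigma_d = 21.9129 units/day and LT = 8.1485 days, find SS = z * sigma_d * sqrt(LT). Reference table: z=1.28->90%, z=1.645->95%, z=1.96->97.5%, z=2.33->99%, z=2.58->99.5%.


From the table, SL = 90% corresponds to z = 1.28
sqrt(LT) = sqrt(8.1485) = 2.8546
SS = 1.28 * 21.9129 * 2.8546 = 80.0661

80.0661 units


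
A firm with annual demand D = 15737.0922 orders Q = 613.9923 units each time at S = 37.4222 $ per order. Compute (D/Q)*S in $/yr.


Number of orders = D/Q = 25.6308
Cost = 25.6308 * 37.4222 = 959.1596

959.1596 $/yr


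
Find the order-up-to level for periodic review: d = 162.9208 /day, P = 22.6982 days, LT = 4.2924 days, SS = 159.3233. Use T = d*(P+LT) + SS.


P + LT = 26.9906
d*(P+LT) = 162.9208 * 26.9906 = 4397.3301
T = 4397.3301 + 159.3233 = 4556.6534

4556.6534 units


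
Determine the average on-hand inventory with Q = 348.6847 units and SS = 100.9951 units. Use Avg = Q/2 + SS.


Q/2 = 174.3424
Avg = 174.3424 + 100.9951 = 275.3374

275.3374 units


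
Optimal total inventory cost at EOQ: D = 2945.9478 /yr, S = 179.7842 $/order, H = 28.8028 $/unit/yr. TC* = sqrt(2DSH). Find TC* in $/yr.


2*D*S*H = 30509934.3788
TC* = sqrt(30509934.3788) = 5523.5799

5523.5799 $/yr


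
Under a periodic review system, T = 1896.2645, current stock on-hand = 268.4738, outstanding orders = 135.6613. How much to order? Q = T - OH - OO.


Inventory position = OH + OO = 268.4738 + 135.6613 = 404.1351
Q = 1896.2645 - 404.1351 = 1492.1294

1492.1294 units


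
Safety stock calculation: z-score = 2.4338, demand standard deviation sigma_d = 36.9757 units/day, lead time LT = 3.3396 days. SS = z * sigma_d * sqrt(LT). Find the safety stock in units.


sqrt(LT) = sqrt(3.3396) = 1.8275
SS = 2.4338 * 36.9757 * 1.8275 = 164.4555

164.4555 units


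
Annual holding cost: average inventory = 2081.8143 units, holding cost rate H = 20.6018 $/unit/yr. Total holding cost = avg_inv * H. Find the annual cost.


Cost = 2081.8143 * 20.6018 = 42889.1218

42889.1218 $/yr


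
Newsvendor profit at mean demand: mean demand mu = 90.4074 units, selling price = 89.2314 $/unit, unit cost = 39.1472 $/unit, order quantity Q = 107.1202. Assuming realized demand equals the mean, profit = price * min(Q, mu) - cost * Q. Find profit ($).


Sales at mu = min(107.1202, 90.4074) = 90.4074
Revenue = 89.2314 * 90.4074 = 8067.1789
Total cost = 39.1472 * 107.1202 = 4193.4559
Profit = 8067.1789 - 4193.4559 = 3873.7230

3873.7230 $


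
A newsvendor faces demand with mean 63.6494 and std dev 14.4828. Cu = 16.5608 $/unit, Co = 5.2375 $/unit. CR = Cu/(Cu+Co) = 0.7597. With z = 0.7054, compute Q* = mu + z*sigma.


CR = Cu/(Cu+Co) = 16.5608/(16.5608+5.2375) = 0.7597
z = 0.7054
Q* = 63.6494 + 0.7054 * 14.4828 = 73.8656

73.8656 units


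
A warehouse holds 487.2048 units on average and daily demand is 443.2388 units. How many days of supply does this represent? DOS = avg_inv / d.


DOS = 487.2048 / 443.2388 = 1.0992

1.0992 days


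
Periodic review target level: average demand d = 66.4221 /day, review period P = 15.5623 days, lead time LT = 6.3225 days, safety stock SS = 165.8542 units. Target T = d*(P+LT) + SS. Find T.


P + LT = 21.8848
d*(P+LT) = 66.4221 * 21.8848 = 1453.6344
T = 1453.6344 + 165.8542 = 1619.4886

1619.4886 units


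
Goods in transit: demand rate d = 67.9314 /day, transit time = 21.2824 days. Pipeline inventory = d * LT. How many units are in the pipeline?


Pipeline = 67.9314 * 21.2824 = 1445.7432

1445.7432 units


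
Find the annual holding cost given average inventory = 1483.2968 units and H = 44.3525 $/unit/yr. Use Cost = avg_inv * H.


Cost = 1483.2968 * 44.3525 = 65787.9213

65787.9213 $/yr


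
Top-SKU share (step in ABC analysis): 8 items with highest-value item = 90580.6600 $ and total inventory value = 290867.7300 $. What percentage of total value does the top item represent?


Top item = 90580.6600
Total = 290867.7300
Percentage = 90580.6600 / 290867.7300 * 100 = 31.1415

31.1415%


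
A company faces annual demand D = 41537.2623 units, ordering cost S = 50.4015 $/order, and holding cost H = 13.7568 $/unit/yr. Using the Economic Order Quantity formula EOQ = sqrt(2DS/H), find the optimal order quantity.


2*D*S = 2 * 41537.2623 * 50.4015 = 4187080.6516
2*D*S/H = 304364.4344
EOQ = sqrt(304364.4344) = 551.6923

551.6923 units


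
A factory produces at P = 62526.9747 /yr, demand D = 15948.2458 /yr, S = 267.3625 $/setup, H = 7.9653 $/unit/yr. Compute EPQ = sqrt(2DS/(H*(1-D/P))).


1 - D/P = 1 - 0.2551 = 0.7449
H*(1-D/P) = 5.9337
2DS = 8527925.7354
EPQ = sqrt(1437212.7317) = 1198.8381

1198.8381 units


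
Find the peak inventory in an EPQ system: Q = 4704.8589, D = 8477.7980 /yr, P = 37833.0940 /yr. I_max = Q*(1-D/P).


D/P = 0.2241
1 - D/P = 0.7759
I_max = 4704.8589 * 0.7759 = 3650.5744

3650.5744 units


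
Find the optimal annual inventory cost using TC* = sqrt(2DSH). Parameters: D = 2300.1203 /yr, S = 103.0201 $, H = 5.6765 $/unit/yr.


2*D*S*H = 2690191.2505
TC* = sqrt(2690191.2505) = 1640.1802

1640.1802 $/yr


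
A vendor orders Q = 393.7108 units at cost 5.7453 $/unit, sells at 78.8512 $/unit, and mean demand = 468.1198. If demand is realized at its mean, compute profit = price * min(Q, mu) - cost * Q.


Sales at mu = min(393.7108, 468.1198) = 393.7108
Revenue = 78.8512 * 393.7108 = 31044.5690
Total cost = 5.7453 * 393.7108 = 2261.9867
Profit = 31044.5690 - 2261.9867 = 28782.5824

28782.5824 $


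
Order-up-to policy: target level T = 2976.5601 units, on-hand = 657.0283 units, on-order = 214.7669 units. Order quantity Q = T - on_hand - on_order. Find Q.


Inventory position = OH + OO = 657.0283 + 214.7669 = 871.7952
Q = 2976.5601 - 871.7952 = 2104.7649

2104.7649 units


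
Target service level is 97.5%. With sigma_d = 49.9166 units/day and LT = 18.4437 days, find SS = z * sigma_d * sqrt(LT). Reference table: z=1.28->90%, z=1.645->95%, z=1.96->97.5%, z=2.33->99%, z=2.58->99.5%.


From the table, SL = 97.5% corresponds to z = 1.96
sqrt(LT) = sqrt(18.4437) = 4.2946
SS = 1.96 * 49.9166 * 4.2946 = 420.1701

420.1701 units


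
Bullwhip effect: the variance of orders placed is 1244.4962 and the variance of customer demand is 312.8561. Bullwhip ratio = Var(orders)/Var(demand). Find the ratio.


BW = 1244.4962 / 312.8561 = 3.9779

3.9779


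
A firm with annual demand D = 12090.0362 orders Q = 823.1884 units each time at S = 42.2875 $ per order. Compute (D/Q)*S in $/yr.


Number of orders = D/Q = 14.6868
Cost = 14.6868 * 42.2875 = 621.0697

621.0697 $/yr


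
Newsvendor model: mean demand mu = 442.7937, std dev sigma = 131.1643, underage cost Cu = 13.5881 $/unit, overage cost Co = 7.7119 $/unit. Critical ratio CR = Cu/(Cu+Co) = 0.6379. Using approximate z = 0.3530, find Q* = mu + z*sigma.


CR = Cu/(Cu+Co) = 13.5881/(13.5881+7.7119) = 0.6379
z = 0.3530
Q* = 442.7937 + 0.3530 * 131.1643 = 489.0947

489.0947 units


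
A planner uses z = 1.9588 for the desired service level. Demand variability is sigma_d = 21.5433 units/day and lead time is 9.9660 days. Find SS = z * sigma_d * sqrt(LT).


sqrt(LT) = sqrt(9.9660) = 3.1569
SS = 1.9588 * 21.5433 * 3.1569 = 133.2180

133.2180 units


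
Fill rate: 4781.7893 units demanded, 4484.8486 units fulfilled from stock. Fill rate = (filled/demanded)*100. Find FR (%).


FR = 4484.8486 / 4781.7893 * 100 = 93.7902

93.7902%


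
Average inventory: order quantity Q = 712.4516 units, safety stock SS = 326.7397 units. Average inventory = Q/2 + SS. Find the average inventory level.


Q/2 = 356.2258
Avg = 356.2258 + 326.7397 = 682.9655

682.9655 units


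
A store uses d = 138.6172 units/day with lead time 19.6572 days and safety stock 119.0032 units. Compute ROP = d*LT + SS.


d*LT = 138.6172 * 19.6572 = 2724.8260
ROP = 2724.8260 + 119.0032 = 2843.8292

2843.8292 units


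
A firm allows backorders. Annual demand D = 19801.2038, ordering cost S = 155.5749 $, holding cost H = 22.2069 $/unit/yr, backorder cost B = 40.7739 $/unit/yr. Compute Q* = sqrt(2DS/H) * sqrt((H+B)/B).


sqrt(2DS/H) = 526.7282
sqrt((H+B)/B) = 1.2428
Q* = 526.7282 * 1.2428 = 654.6355

654.6355 units


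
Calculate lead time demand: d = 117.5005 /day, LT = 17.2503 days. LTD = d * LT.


LTD = 117.5005 * 17.2503 = 2026.9189

2026.9189 units


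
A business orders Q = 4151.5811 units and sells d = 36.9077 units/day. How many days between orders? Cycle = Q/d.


Cycle = 4151.5811 / 36.9077 = 112.4855

112.4855 days


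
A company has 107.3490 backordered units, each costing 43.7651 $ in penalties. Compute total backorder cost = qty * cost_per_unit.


Total = 107.3490 * 43.7651 = 4698.1397

4698.1397 $


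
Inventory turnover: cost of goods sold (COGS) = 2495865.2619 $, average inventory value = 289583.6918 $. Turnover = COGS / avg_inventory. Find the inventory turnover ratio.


Turnover = 2495865.2619 / 289583.6918 = 8.6188

8.6188


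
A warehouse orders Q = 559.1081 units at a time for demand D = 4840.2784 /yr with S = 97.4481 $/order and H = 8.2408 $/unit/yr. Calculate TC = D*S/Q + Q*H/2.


Ordering cost = D*S/Q = 843.6221
Holding cost = Q*H/2 = 2303.7490
TC = 843.6221 + 2303.7490 = 3147.3711

3147.3711 $/yr


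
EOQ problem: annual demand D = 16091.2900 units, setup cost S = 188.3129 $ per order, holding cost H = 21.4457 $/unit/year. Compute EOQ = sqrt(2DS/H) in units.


2*D*S = 2 * 16091.2900 * 188.3129 = 6060394.9693
2*D*S/H = 282592.5463
EOQ = sqrt(282592.5463) = 531.5943

531.5943 units


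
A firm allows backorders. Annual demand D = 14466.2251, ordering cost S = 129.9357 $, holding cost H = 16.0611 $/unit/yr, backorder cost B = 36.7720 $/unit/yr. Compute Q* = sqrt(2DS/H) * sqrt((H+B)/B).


sqrt(2DS/H) = 483.8037
sqrt((H+B)/B) = 1.1987
Q* = 483.8037 * 1.1987 = 579.9140

579.9140 units


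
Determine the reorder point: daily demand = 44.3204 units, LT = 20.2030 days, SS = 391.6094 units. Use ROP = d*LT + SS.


d*LT = 44.3204 * 20.2030 = 895.4050
ROP = 895.4050 + 391.6094 = 1287.0144

1287.0144 units


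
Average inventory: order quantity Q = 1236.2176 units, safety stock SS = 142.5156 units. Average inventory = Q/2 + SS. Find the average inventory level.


Q/2 = 618.1088
Avg = 618.1088 + 142.5156 = 760.6244

760.6244 units


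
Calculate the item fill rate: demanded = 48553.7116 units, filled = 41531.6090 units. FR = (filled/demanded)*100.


FR = 41531.6090 / 48553.7116 * 100 = 85.5375

85.5375%


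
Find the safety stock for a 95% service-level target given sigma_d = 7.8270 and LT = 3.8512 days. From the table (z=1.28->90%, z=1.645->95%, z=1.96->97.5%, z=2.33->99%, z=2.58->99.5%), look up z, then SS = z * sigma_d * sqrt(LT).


From the table, SL = 95% corresponds to z = 1.645
sqrt(LT) = sqrt(3.8512) = 1.9624
SS = 1.645 * 7.8270 * 1.9624 = 25.2673

25.2673 units


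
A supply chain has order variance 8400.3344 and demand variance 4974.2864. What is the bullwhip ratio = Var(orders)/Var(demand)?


BW = 8400.3344 / 4974.2864 = 1.6888

1.6888


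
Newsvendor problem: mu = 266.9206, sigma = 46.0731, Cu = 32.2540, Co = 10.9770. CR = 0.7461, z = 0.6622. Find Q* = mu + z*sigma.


CR = Cu/(Cu+Co) = 32.2540/(32.2540+10.9770) = 0.7461
z = 0.6622
Q* = 266.9206 + 0.6622 * 46.0731 = 297.4302

297.4302 units


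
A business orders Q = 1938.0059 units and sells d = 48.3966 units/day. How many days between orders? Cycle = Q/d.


Cycle = 1938.0059 / 48.3966 = 40.0443

40.0443 days


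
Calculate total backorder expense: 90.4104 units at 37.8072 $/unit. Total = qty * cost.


Total = 90.4104 * 37.8072 = 3418.1641

3418.1641 $


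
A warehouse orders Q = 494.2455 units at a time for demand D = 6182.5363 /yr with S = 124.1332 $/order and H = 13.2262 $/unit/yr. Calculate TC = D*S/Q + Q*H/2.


Ordering cost = D*S/Q = 1552.7871
Holding cost = Q*H/2 = 3268.4949
TC = 1552.7871 + 3268.4949 = 4821.2820

4821.2820 $/yr


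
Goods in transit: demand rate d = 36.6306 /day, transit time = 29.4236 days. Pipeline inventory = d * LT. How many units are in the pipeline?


Pipeline = 36.6306 * 29.4236 = 1077.8041

1077.8041 units


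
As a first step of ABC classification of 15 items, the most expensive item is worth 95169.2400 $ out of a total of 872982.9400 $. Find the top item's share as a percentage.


Top item = 95169.2400
Total = 872982.9400
Percentage = 95169.2400 / 872982.9400 * 100 = 10.9016

10.9016%


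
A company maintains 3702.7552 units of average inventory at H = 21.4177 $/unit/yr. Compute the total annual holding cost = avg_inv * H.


Cost = 3702.7552 * 21.4177 = 79304.5000

79304.5000 $/yr


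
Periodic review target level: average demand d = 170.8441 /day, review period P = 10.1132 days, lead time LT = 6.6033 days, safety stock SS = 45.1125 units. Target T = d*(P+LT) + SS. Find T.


P + LT = 16.7165
d*(P+LT) = 170.8441 * 16.7165 = 2855.9154
T = 2855.9154 + 45.1125 = 2901.0279

2901.0279 units


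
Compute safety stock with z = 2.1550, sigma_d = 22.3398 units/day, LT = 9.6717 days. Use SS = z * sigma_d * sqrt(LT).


sqrt(LT) = sqrt(9.6717) = 3.1099
SS = 2.1550 * 22.3398 * 3.1099 = 149.7194

149.7194 units


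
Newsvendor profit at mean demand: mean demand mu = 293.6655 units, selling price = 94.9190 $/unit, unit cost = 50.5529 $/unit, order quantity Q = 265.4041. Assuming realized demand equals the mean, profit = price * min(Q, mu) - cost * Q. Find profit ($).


Sales at mu = min(265.4041, 293.6655) = 265.4041
Revenue = 94.9190 * 265.4041 = 25191.8918
Total cost = 50.5529 * 265.4041 = 13416.9469
Profit = 25191.8918 - 13416.9469 = 11774.9448

11774.9448 $


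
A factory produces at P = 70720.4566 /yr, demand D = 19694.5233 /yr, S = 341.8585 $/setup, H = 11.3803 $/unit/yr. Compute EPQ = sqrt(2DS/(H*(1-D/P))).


1 - D/P = 1 - 0.2785 = 0.7215
H*(1-D/P) = 8.2111
2DS = 13465480.3871
EPQ = sqrt(1639918.4044) = 1280.5930

1280.5930 units


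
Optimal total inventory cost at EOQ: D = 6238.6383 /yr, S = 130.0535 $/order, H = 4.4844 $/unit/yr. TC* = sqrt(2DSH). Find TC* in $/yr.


2*D*S*H = 7276896.3849
TC* = sqrt(7276896.3849) = 2697.5723

2697.5723 $/yr


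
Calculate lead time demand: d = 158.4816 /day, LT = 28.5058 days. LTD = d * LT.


LTD = 158.4816 * 28.5058 = 4517.6448

4517.6448 units


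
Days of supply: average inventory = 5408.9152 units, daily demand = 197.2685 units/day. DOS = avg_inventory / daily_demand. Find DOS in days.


DOS = 5408.9152 / 197.2685 = 27.4191

27.4191 days


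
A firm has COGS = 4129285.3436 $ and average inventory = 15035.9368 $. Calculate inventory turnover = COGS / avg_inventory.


Turnover = 4129285.3436 / 15035.9368 = 274.6277

274.6277


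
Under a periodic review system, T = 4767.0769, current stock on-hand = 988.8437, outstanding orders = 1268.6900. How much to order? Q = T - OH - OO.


Inventory position = OH + OO = 988.8437 + 1268.6900 = 2257.5337
Q = 4767.0769 - 2257.5337 = 2509.5432

2509.5432 units


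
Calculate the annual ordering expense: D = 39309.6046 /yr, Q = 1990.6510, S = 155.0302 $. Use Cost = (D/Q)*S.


Number of orders = D/Q = 19.7471
Cost = 19.7471 * 155.0302 = 3061.3984

3061.3984 $/yr


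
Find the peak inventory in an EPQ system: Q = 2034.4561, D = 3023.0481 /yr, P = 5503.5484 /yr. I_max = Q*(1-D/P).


D/P = 0.5493
1 - D/P = 0.4507
I_max = 2034.4561 * 0.4507 = 916.9482

916.9482 units


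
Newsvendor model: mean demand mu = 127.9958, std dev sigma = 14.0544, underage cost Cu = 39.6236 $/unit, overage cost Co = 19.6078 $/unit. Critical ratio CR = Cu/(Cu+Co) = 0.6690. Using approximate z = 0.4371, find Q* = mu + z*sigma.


CR = Cu/(Cu+Co) = 39.6236/(39.6236+19.6078) = 0.6690
z = 0.4371
Q* = 127.9958 + 0.4371 * 14.0544 = 134.1390

134.1390 units


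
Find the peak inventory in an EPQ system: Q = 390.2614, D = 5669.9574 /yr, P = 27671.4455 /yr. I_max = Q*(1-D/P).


D/P = 0.2049
1 - D/P = 0.7951
I_max = 390.2614 * 0.7951 = 310.2957

310.2957 units


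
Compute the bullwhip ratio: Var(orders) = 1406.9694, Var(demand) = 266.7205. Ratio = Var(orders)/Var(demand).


BW = 1406.9694 / 266.7205 = 5.2751

5.2751


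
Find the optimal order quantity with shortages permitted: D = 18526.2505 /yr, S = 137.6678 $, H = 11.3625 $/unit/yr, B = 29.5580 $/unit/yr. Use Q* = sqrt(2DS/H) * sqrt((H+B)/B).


sqrt(2DS/H) = 670.0204
sqrt((H+B)/B) = 1.1766
Q* = 670.0204 * 1.1766 = 788.3534

788.3534 units


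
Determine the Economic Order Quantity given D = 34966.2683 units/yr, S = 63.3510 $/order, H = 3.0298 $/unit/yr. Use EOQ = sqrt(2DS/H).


2*D*S = 2 * 34966.2683 * 63.3510 = 4430296.1261
2*D*S/H = 1462240.4535
EOQ = sqrt(1462240.4535) = 1209.2313

1209.2313 units


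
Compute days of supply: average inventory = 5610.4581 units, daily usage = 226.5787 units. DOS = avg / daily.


DOS = 5610.4581 / 226.5787 = 24.7616

24.7616 days


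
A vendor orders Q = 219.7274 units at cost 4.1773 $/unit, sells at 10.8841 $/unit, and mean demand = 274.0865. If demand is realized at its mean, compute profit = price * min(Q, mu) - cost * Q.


Sales at mu = min(219.7274, 274.0865) = 219.7274
Revenue = 10.8841 * 219.7274 = 2391.5350
Total cost = 4.1773 * 219.7274 = 917.8673
Profit = 2391.5350 - 917.8673 = 1473.6677

1473.6677 $


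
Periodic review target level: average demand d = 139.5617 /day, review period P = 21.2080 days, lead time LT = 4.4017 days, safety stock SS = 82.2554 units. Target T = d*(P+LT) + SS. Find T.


P + LT = 25.6097
d*(P+LT) = 139.5617 * 25.6097 = 3574.1333
T = 3574.1333 + 82.2554 = 3656.3887

3656.3887 units


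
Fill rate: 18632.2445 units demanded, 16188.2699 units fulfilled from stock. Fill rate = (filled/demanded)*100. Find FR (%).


FR = 16188.2699 / 18632.2445 * 100 = 86.8831

86.8831%


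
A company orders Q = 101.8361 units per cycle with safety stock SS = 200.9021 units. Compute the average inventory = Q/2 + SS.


Q/2 = 50.9181
Avg = 50.9181 + 200.9021 = 251.8201

251.8201 units


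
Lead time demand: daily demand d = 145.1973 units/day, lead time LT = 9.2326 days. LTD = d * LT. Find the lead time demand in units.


LTD = 145.1973 * 9.2326 = 1340.5486

1340.5486 units


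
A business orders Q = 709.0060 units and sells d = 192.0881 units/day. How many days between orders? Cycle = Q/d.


Cycle = 709.0060 / 192.0881 = 3.6910

3.6910 days


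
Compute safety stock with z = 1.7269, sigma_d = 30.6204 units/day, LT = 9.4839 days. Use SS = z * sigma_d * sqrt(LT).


sqrt(LT) = sqrt(9.4839) = 3.0796
SS = 1.7269 * 30.6204 * 3.0796 = 162.8439

162.8439 units


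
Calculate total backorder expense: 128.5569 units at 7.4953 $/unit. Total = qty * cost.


Total = 128.5569 * 7.4953 = 963.5725

963.5725 $


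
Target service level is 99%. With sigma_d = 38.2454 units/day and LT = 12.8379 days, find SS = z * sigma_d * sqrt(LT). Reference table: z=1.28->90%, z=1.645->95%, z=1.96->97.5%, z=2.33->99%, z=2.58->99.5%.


From the table, SL = 99% corresponds to z = 2.33
sqrt(LT) = sqrt(12.8379) = 3.5830
SS = 2.33 * 38.2454 * 3.5830 = 319.2877

319.2877 units


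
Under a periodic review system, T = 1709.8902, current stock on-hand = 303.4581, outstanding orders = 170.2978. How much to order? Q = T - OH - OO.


Inventory position = OH + OO = 303.4581 + 170.2978 = 473.7559
Q = 1709.8902 - 473.7559 = 1236.1343

1236.1343 units


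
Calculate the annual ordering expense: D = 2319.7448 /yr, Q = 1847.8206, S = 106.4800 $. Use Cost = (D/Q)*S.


Number of orders = D/Q = 1.2554
Cost = 1.2554 * 106.4800 = 133.6745

133.6745 $/yr


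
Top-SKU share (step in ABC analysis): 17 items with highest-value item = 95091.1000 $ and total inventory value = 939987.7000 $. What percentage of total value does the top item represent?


Top item = 95091.1000
Total = 939987.7000
Percentage = 95091.1000 / 939987.7000 * 100 = 10.1162

10.1162%


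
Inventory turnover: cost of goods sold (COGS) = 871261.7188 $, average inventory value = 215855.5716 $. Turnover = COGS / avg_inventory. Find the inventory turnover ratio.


Turnover = 871261.7188 / 215855.5716 = 4.0363

4.0363


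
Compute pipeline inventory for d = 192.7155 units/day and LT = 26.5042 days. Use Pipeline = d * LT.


Pipeline = 192.7155 * 26.5042 = 5107.7702

5107.7702 units


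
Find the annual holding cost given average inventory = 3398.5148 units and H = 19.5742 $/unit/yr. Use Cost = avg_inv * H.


Cost = 3398.5148 * 19.5742 = 66523.2084

66523.2084 $/yr


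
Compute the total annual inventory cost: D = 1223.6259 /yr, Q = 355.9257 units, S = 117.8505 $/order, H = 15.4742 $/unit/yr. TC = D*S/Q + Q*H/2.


Ordering cost = D*S/Q = 405.1546
Holding cost = Q*H/2 = 2753.8327
TC = 405.1546 + 2753.8327 = 3158.9873

3158.9873 $/yr


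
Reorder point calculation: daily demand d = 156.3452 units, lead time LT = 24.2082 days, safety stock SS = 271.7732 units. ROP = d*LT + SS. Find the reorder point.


d*LT = 156.3452 * 24.2082 = 3784.8359
ROP = 3784.8359 + 271.7732 = 4056.6091

4056.6091 units


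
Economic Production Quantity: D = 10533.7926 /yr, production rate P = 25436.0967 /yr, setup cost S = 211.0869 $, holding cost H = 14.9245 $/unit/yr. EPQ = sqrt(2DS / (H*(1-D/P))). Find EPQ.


1 - D/P = 1 - 0.4141 = 0.5859
H*(1-D/P) = 8.7439
2DS = 4447091.2504
EPQ = sqrt(508596.4172) = 713.1595

713.1595 units


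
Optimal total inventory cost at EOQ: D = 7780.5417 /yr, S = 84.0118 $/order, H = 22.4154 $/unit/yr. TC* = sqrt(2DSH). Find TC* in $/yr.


2*D*S*H = 29303980.2763
TC* = sqrt(29303980.2763) = 5413.3151

5413.3151 $/yr


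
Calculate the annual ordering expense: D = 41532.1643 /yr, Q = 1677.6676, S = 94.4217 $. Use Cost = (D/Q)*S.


Number of orders = D/Q = 24.7559
Cost = 24.7559 * 94.4217 = 2337.4938

2337.4938 $/yr


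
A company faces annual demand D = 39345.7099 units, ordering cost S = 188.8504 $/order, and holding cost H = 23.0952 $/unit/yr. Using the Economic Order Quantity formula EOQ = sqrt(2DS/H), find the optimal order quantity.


2*D*S = 2 * 39345.7099 * 188.8504 = 14860906.1058
2*D*S/H = 643462.9752
EOQ = sqrt(643462.9752) = 802.1614

802.1614 units


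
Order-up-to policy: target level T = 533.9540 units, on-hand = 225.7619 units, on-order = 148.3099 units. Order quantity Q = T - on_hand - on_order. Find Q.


Inventory position = OH + OO = 225.7619 + 148.3099 = 374.0718
Q = 533.9540 - 374.0718 = 159.8822

159.8822 units


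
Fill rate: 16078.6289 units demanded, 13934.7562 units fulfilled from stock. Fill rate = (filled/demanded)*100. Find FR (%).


FR = 13934.7562 / 16078.6289 * 100 = 86.6663

86.6663%


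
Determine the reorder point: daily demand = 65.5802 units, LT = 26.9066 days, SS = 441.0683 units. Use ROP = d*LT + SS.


d*LT = 65.5802 * 26.9066 = 1764.5402
ROP = 1764.5402 + 441.0683 = 2205.6085

2205.6085 units


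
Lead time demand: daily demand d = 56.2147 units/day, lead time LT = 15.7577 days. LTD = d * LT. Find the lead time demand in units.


LTD = 56.2147 * 15.7577 = 885.8144

885.8144 units


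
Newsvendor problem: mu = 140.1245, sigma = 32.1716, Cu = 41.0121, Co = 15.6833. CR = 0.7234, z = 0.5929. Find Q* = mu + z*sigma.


CR = Cu/(Cu+Co) = 41.0121/(41.0121+15.6833) = 0.7234
z = 0.5929
Q* = 140.1245 + 0.5929 * 32.1716 = 159.1990

159.1990 units


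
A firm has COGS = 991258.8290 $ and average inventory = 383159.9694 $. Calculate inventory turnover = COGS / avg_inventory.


Turnover = 991258.8290 / 383159.9694 = 2.5871

2.5871


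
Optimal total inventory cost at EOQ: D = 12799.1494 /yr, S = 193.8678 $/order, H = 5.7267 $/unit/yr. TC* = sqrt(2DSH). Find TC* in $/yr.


2*D*S*H = 28419813.1837
TC* = sqrt(28419813.1837) = 5331.0237

5331.0237 $/yr


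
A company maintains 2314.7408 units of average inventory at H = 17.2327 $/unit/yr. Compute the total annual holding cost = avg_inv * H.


Cost = 2314.7408 * 17.2327 = 39889.2338

39889.2338 $/yr


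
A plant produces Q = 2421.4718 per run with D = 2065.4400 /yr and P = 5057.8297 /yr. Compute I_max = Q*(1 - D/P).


D/P = 0.4084
1 - D/P = 0.5916
I_max = 2421.4718 * 0.5916 = 1432.6278

1432.6278 units


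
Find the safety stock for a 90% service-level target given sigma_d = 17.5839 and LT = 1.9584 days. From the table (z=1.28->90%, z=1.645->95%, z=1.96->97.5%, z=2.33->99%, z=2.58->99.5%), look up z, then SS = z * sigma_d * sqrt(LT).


From the table, SL = 90% corresponds to z = 1.28
sqrt(LT) = sqrt(1.9584) = 1.3994
SS = 1.28 * 17.5839 * 1.3994 = 31.4975

31.4975 units


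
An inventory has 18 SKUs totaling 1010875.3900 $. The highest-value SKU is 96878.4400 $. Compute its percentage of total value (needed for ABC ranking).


Top item = 96878.4400
Total = 1010875.3900
Percentage = 96878.4400 / 1010875.3900 * 100 = 9.5836

9.5836%


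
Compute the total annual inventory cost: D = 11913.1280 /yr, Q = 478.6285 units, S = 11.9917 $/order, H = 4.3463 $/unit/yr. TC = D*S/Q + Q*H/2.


Ordering cost = D*S/Q = 298.4750
Holding cost = Q*H/2 = 1040.1315
TC = 298.4750 + 1040.1315 = 1338.6066

1338.6066 $/yr


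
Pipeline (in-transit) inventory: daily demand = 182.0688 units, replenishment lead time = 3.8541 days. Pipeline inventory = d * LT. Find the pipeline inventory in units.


Pipeline = 182.0688 * 3.8541 = 701.7114

701.7114 units


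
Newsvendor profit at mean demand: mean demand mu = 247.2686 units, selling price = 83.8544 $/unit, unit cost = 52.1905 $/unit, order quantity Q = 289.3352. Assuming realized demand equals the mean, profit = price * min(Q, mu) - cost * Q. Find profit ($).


Sales at mu = min(289.3352, 247.2686) = 247.2686
Revenue = 83.8544 * 247.2686 = 20734.5601
Total cost = 52.1905 * 289.3352 = 15100.5488
Profit = 20734.5601 - 15100.5488 = 5634.0113

5634.0113 $


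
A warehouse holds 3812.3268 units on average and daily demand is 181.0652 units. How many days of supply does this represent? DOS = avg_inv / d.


DOS = 3812.3268 / 181.0652 = 21.0550

21.0550 days


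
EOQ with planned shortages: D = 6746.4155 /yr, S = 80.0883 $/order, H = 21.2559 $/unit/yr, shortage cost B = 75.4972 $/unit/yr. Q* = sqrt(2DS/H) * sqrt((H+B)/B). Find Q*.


sqrt(2DS/H) = 225.4739
sqrt((H+B)/B) = 1.1321
Q* = 225.4739 * 1.1321 = 255.2486

255.2486 units


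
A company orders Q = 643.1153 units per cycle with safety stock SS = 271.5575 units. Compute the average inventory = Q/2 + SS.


Q/2 = 321.5577
Avg = 321.5577 + 271.5575 = 593.1152

593.1152 units


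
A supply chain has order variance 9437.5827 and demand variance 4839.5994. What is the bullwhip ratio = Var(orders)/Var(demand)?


BW = 9437.5827 / 4839.5994 = 1.9501

1.9501


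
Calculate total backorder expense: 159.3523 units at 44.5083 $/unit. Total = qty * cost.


Total = 159.3523 * 44.5083 = 7092.5000

7092.5000 $


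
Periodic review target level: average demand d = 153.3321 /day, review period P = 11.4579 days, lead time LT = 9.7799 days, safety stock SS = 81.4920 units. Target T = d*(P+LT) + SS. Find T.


P + LT = 21.2378
d*(P+LT) = 153.3321 * 21.2378 = 3256.4365
T = 3256.4365 + 81.4920 = 3337.9285

3337.9285 units


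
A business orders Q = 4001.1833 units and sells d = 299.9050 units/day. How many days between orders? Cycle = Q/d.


Cycle = 4001.1833 / 299.9050 = 13.3415

13.3415 days


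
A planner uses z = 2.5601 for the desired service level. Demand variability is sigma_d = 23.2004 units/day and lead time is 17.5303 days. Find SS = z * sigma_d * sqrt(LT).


sqrt(LT) = sqrt(17.5303) = 4.1869
SS = 2.5601 * 23.2004 * 4.1869 = 248.6836

248.6836 units


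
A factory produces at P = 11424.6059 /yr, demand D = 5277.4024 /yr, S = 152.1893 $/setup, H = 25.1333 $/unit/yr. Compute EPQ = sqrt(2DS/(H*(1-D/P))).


1 - D/P = 1 - 0.4619 = 0.5381
H*(1-D/P) = 13.5234
2DS = 1606328.3541
EPQ = sqrt(118781.4021) = 344.6468

344.6468 units


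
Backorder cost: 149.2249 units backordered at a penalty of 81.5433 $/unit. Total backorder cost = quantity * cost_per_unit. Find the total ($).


Total = 149.2249 * 81.5433 = 12168.2908

12168.2908 $


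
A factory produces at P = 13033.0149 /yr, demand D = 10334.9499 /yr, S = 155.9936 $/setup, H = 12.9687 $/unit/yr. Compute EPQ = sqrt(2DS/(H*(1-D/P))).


1 - D/P = 1 - 0.7930 = 0.2070
H*(1-D/P) = 2.6848
2DS = 3224372.0814
EPQ = sqrt(1200994.9788) = 1095.8992

1095.8992 units


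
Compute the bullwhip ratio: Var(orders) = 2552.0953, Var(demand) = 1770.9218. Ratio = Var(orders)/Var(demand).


BW = 2552.0953 / 1770.9218 = 1.4411

1.4411


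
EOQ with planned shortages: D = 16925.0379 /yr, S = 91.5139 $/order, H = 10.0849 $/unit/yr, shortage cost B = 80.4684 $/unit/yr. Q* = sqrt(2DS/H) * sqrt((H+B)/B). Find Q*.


sqrt(2DS/H) = 554.2268
sqrt((H+B)/B) = 1.0608
Q* = 554.2268 * 1.0608 = 587.9319

587.9319 units


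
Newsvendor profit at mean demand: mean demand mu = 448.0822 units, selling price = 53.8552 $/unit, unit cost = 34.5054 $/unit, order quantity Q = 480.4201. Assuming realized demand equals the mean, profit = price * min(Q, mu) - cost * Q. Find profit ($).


Sales at mu = min(480.4201, 448.0822) = 448.0822
Revenue = 53.8552 * 448.0822 = 24131.5565
Total cost = 34.5054 * 480.4201 = 16577.0877
Profit = 24131.5565 - 16577.0877 = 7554.4688

7554.4688 $


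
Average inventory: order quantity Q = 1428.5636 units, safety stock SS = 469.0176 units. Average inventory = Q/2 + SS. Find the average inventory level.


Q/2 = 714.2818
Avg = 714.2818 + 469.0176 = 1183.2994

1183.2994 units


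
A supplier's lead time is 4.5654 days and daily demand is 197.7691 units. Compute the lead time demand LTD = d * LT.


LTD = 197.7691 * 4.5654 = 902.8950

902.8950 units


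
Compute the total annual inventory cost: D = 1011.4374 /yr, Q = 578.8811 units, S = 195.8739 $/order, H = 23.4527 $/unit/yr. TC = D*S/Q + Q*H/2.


Ordering cost = D*S/Q = 342.2364
Holding cost = Q*H/2 = 6788.1624
TC = 342.2364 + 6788.1624 = 7130.3988

7130.3988 $/yr


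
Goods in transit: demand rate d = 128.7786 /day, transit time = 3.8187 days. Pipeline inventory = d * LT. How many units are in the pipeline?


Pipeline = 128.7786 * 3.8187 = 491.7668

491.7668 units


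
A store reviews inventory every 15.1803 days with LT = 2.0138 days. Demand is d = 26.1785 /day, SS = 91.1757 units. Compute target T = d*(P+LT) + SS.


P + LT = 17.1941
d*(P+LT) = 26.1785 * 17.1941 = 450.1157
T = 450.1157 + 91.1757 = 541.2914

541.2914 units


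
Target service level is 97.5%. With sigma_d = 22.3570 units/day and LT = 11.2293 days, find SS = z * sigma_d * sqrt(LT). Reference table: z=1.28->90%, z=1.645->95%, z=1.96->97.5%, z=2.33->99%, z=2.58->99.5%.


From the table, SL = 97.5% corresponds to z = 1.96
sqrt(LT) = sqrt(11.2293) = 3.3510
SS = 1.96 * 22.3570 * 3.3510 = 146.8405

146.8405 units


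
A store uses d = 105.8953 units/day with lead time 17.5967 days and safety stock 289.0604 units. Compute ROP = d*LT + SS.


d*LT = 105.8953 * 17.5967 = 1863.4078
ROP = 1863.4078 + 289.0604 = 2152.4682

2152.4682 units


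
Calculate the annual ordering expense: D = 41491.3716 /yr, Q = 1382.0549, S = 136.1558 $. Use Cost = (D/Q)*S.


Number of orders = D/Q = 30.0215
Cost = 30.0215 * 136.1558 = 4087.6024

4087.6024 $/yr


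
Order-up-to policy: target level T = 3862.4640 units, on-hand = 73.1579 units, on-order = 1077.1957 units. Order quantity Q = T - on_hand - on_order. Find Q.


Inventory position = OH + OO = 73.1579 + 1077.1957 = 1150.3536
Q = 3862.4640 - 1150.3536 = 2712.1104

2712.1104 units


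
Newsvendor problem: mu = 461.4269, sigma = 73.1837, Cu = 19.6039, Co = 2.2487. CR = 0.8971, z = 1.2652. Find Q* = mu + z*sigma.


CR = Cu/(Cu+Co) = 19.6039/(19.6039+2.2487) = 0.8971
z = 1.2652
Q* = 461.4269 + 1.2652 * 73.1837 = 554.0189

554.0189 units


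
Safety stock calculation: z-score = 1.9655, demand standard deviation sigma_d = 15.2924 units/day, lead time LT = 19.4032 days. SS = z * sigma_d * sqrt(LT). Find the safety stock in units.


sqrt(LT) = sqrt(19.4032) = 4.4049
SS = 1.9655 * 15.2924 * 4.4049 = 132.3992

132.3992 units


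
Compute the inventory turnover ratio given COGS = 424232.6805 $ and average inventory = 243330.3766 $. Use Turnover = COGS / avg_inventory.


Turnover = 424232.6805 / 243330.3766 = 1.7434

1.7434


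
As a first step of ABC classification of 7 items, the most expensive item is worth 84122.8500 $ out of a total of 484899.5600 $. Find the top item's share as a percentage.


Top item = 84122.8500
Total = 484899.5600
Percentage = 84122.8500 / 484899.5600 * 100 = 17.3485

17.3485%


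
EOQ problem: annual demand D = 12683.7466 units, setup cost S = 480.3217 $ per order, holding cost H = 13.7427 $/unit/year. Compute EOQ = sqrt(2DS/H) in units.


2*D*S = 2 * 12683.7466 * 480.3217 = 12184557.4586
2*D*S/H = 886620.3482
EOQ = sqrt(886620.3482) = 941.6052

941.6052 units


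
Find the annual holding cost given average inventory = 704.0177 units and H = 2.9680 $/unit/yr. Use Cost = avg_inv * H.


Cost = 704.0177 * 2.9680 = 2089.5245

2089.5245 $/yr


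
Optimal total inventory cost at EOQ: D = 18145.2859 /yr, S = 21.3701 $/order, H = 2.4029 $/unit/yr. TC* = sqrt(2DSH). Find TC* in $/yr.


2*D*S*H = 1863528.6023
TC* = sqrt(1863528.6023) = 1365.1112

1365.1112 $/yr


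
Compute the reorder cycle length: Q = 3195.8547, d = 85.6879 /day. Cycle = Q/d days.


Cycle = 3195.8547 / 85.6879 = 37.2965

37.2965 days


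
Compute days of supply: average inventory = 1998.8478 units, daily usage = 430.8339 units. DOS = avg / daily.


DOS = 1998.8478 / 430.8339 = 4.6395

4.6395 days


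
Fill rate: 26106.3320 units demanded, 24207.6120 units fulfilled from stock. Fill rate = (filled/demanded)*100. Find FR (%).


FR = 24207.6120 / 26106.3320 * 100 = 92.7270

92.7270%


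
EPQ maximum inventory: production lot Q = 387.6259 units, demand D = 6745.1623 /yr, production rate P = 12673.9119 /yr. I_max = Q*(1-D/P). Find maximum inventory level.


D/P = 0.5322
1 - D/P = 0.4678
I_max = 387.6259 * 0.4678 = 181.3281

181.3281 units


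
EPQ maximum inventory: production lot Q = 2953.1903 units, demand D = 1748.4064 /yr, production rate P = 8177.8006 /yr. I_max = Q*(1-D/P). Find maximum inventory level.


D/P = 0.2138
1 - D/P = 0.7862
I_max = 2953.1903 * 0.7862 = 2321.8009

2321.8009 units


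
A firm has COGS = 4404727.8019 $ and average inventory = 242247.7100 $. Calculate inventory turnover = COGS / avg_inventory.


Turnover = 4404727.8019 / 242247.7100 = 18.1827

18.1827
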